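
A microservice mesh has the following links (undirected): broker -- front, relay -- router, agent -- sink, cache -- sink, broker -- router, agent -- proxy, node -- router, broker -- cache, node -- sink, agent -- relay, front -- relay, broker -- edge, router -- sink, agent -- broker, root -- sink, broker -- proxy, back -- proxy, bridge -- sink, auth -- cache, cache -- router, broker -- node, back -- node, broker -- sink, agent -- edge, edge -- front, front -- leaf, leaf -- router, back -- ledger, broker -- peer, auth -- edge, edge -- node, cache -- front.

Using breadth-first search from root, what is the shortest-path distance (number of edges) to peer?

Level 0: root
Level 1: sink
Level 2: agent, bridge, broker, cache, node, router
Level 3: auth, back, edge, front, leaf, peer, proxy, relay
Level 4: ledger
peer first appears at level 3.

3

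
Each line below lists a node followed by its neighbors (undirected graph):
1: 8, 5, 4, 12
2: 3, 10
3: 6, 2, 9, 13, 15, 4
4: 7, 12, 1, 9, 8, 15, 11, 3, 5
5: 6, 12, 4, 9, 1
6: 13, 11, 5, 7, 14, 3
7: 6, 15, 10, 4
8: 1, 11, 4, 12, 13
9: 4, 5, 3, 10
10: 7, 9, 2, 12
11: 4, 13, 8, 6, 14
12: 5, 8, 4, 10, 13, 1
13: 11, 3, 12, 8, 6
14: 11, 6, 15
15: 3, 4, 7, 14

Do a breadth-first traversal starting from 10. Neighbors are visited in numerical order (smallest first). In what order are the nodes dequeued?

Visit 10; enqueue 2, 7, 9, 12 → queue [2, 7, 9, 12]
Visit 2; enqueue 3 → queue [7, 9, 12, 3]
Visit 7; enqueue 4, 6, 15 → queue [9, 12, 3, 4, 6, 15]
Visit 9; enqueue 5 → queue [12, 3, 4, 6, 15, 5]
Visit 12; enqueue 1, 8, 13 → queue [3, 4, 6, 15, 5, 1, 8, 13]
Visit 3 → queue [4, 6, 15, 5, 1, 8, 13]
Visit 4; enqueue 11 → queue [6, 15, 5, 1, 8, 13, 11]
Visit 6; enqueue 14 → queue [15, 5, 1, 8, 13, 11, 14]
Visit 15 → queue [5, 1, 8, 13, 11, 14]
Visit 5 → queue [1, 8, 13, 11, 14]
Visit 1 → queue [8, 13, 11, 14]
Visit 8 → queue [13, 11, 14]
Visit 13 → queue [11, 14]
Visit 11 → queue [14]
Visit 14 → queue []

10, 2, 7, 9, 12, 3, 4, 6, 15, 5, 1, 8, 13, 11, 14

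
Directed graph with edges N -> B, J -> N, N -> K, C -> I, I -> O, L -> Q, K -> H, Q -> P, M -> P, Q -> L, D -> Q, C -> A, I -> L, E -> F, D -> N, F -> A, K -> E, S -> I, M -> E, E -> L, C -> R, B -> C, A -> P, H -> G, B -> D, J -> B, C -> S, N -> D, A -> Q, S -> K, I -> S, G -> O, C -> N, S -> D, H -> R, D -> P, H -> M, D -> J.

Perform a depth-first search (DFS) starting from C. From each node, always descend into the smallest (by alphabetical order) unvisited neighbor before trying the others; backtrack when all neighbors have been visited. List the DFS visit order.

C, A, P, Q, L, I, O, S, D, J, B, N, K, E, F, H, G, M, R

Visit C
C → A
A → P
A → Q
Q → L
C → I
I → O
I → S
S → D
D → J
J → B
J → N
N → K
K → E
E → F
K → H
H → G
H → M
H → R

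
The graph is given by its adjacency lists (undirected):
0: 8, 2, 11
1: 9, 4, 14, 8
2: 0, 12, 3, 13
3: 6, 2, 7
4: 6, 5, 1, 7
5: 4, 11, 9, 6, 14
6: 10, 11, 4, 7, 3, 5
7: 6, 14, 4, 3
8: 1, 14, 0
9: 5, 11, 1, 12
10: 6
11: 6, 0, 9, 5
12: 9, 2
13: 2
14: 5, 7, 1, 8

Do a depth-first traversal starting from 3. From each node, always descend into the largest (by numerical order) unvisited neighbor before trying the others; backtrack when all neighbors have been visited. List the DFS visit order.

3 -> 7 -> 14 -> 8 -> 1 -> 9 -> 12 -> 2 -> 13 -> 0 -> 11 -> 6 -> 10 -> 5 -> 4

Visit 3
3 → 7
7 → 14
14 → 8
8 → 1
1 → 9
9 → 12
12 → 2
2 → 13
2 → 0
0 → 11
11 → 6
6 → 10
6 → 5
5 → 4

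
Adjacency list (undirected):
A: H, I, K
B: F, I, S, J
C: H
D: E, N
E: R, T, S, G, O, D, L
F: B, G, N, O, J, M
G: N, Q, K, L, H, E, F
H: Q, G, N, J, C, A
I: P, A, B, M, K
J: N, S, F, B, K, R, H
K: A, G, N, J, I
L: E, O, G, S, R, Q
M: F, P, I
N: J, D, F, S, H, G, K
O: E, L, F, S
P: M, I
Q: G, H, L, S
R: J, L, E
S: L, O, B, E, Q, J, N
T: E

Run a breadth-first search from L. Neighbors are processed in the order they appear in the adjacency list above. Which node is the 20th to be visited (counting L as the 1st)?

P

Visit L; enqueue E, O, G, S, R, Q → queue [E, O, G, S, R, Q]
Visit E; enqueue T, D → queue [O, G, S, R, Q, T, D]
Visit O; enqueue F → queue [G, S, R, Q, T, D, F]
Visit G; enqueue N, K, H → queue [S, R, Q, T, D, F, N, K, H]
Visit S; enqueue B, J → queue [R, Q, T, D, F, N, K, H, B, J]
Visit R → queue [Q, T, D, F, N, K, H, B, J]
Visit Q → queue [T, D, F, N, K, H, B, J]
Visit T → queue [D, F, N, K, H, B, J]
Visit D → queue [F, N, K, H, B, J]
Visit F; enqueue M → queue [N, K, H, B, J, M]
Visit N → queue [K, H, B, J, M]
Visit K; enqueue A, I → queue [H, B, J, M, A, I]
Visit H; enqueue C → queue [B, J, M, A, I, C]
Visit B → queue [J, M, A, I, C]
Visit J → queue [M, A, I, C]
Visit M; enqueue P → queue [A, I, C, P]
Visit A → queue [I, C, P]
Visit I → queue [C, P]
Visit C → queue [P]
Visit P → queue []

Visit order: L, E, O, G, S, R, Q, T, D, F, N, K, H, B, J, M, A, I, C, P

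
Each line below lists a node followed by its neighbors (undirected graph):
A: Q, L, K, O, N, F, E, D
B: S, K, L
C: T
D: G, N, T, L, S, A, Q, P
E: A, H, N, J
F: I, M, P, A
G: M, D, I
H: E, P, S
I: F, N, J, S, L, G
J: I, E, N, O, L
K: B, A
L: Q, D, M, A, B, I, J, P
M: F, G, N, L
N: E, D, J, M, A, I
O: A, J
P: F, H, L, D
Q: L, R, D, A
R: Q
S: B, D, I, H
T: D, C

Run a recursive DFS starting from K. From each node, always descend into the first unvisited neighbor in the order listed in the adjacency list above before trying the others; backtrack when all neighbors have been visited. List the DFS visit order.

K -> B -> S -> D -> G -> M -> F -> I -> N -> E -> A -> Q -> L -> J -> O -> P -> H -> R -> T -> C

Visit K
K → B
B → S
S → D
D → G
G → M
M → F
F → I
I → N
N → E
E → A
A → Q
Q → L
L → J
J → O
L → P
P → H
Q → R
D → T
T → C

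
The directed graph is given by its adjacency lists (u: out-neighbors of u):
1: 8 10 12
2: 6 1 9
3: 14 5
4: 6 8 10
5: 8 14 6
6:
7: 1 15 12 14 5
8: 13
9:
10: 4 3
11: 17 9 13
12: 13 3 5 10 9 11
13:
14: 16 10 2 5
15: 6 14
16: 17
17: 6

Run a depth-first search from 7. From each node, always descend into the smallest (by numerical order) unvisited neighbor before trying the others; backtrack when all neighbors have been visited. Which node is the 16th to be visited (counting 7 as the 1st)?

11

Visit 7
7 → 1
1 → 8
8 → 13
1 → 10
10 → 3
3 → 5
5 → 6
5 → 14
14 → 2
2 → 9
14 → 16
16 → 17
10 → 4
1 → 12
12 → 11
7 → 15

Visit order: 7, 1, 8, 13, 10, 3, 5, 6, 14, 2, 9, 16, 17, 4, 12, 11, 15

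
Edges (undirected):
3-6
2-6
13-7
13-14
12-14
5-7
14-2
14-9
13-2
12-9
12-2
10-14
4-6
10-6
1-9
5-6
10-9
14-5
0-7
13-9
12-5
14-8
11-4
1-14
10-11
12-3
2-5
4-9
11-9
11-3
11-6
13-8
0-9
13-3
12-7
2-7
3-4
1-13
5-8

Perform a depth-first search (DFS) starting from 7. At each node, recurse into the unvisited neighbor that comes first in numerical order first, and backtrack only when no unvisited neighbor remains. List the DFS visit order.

7 0 9 1 13 2 5 6 3 4 11 10 14 8 12

Visit 7
7 → 0
0 → 9
9 → 1
1 → 13
13 → 2
2 → 5
5 → 6
6 → 3
3 → 4
4 → 11
11 → 10
10 → 14
14 → 8
14 → 12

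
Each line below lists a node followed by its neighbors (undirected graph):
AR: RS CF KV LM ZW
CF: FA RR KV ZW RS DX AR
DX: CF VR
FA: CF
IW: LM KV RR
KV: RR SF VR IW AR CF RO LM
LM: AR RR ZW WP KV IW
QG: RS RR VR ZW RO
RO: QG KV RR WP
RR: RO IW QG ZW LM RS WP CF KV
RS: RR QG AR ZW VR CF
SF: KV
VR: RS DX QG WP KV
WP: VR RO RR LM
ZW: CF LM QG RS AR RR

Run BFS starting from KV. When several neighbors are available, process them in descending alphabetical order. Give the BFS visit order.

KV, VR, SF, RR, RO, LM, IW, CF, AR, WP, RS, QG, DX, ZW, FA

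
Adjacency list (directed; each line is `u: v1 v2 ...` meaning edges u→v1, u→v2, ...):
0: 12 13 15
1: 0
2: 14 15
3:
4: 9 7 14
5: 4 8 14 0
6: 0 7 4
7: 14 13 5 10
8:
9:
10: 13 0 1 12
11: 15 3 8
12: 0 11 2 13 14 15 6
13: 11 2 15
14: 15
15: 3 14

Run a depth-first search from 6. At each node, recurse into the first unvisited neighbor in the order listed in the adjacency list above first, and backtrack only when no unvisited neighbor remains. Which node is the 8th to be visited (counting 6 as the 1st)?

Visit 6
6 → 0
0 → 12
12 → 11
11 → 15
15 → 3
15 → 14
11 → 8
12 → 2
12 → 13
6 → 7
7 → 5
5 → 4
4 → 9
7 → 10
10 → 1

Visit order: 6, 0, 12, 11, 15, 3, 14, 8, 2, 13, 7, 5, 4, 9, 10, 1

8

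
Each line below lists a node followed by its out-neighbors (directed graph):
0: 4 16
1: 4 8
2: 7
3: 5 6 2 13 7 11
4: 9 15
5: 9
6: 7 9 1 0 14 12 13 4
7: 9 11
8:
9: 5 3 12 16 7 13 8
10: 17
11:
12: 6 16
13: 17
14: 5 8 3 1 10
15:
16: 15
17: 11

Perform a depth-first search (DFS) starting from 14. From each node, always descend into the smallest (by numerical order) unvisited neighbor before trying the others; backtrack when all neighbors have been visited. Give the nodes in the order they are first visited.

14 → 1 → 4 → 9 → 3 → 2 → 7 → 11 → 5 → 6 → 0 → 16 → 15 → 12 → 13 → 17 → 8 → 10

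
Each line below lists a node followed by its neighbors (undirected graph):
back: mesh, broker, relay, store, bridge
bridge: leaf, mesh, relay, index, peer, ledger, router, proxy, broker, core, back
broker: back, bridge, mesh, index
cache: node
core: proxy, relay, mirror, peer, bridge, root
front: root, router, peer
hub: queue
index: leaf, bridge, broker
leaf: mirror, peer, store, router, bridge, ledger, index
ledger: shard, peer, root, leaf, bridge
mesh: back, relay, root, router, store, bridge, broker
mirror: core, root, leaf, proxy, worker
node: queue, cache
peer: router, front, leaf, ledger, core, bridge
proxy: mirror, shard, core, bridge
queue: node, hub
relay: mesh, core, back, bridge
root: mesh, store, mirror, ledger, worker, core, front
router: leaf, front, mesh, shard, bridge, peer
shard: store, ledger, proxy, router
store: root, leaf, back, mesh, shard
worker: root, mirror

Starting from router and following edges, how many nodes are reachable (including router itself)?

18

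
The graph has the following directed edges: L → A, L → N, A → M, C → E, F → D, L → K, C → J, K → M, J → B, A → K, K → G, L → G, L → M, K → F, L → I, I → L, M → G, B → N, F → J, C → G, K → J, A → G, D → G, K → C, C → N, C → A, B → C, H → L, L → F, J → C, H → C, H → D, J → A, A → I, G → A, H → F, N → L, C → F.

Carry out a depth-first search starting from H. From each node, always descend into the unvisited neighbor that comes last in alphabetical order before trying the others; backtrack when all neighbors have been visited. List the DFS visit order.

Visit H
H → L
L → N
L → M
M → G
G → A
A → K
K → J
J → C
C → F
F → D
C → E
J → B
A → I

H → L → N → M → G → A → K → J → C → F → D → E → B → I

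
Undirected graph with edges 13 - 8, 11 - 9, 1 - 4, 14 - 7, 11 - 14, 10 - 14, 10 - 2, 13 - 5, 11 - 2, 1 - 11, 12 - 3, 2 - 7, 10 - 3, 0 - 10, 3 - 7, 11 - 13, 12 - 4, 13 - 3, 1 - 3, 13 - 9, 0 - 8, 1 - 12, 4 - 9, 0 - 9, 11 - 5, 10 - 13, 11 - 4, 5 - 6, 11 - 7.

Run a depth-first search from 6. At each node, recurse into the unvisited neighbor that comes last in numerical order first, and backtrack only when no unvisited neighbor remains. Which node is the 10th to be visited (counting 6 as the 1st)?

Visit 6
6 → 5
5 → 13
13 → 11
11 → 14
14 → 10
10 → 3
3 → 12
12 → 4
4 → 9
9 → 0
0 → 8
4 → 1
3 → 7
7 → 2

Visit order: 6, 5, 13, 11, 14, 10, 3, 12, 4, 9, 0, 8, 1, 7, 2

9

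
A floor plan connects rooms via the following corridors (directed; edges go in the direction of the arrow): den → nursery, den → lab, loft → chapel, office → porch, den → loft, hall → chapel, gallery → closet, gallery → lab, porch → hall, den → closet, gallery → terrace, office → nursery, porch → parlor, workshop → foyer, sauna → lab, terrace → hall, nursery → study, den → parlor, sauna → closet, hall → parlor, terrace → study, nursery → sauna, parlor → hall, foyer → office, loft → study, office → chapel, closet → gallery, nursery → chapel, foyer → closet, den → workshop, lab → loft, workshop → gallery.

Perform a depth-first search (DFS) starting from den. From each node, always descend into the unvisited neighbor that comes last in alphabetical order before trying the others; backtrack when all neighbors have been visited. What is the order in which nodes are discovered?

den → workshop → gallery → terrace → study → hall → parlor → chapel → lab → loft → closet → foyer → office → porch → nursery → sauna

Visit den
den → workshop
workshop → gallery
gallery → terrace
terrace → study
terrace → hall
hall → parlor
hall → chapel
gallery → lab
lab → loft
gallery → closet
workshop → foyer
foyer → office
office → porch
office → nursery
nursery → sauna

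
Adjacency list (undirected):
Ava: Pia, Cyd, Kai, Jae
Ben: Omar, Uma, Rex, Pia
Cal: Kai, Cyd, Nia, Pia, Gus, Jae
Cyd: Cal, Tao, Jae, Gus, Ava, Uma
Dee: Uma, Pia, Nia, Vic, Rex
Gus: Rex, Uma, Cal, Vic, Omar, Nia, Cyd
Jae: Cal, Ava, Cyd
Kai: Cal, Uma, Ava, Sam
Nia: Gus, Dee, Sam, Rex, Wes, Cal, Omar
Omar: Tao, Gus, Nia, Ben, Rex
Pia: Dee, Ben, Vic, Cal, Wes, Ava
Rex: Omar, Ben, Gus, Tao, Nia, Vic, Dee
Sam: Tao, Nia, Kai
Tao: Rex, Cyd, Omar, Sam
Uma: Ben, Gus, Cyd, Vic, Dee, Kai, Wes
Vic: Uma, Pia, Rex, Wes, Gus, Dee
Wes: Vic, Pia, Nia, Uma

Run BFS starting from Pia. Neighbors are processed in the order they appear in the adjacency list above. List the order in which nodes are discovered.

Visit Pia; enqueue Dee, Ben, Vic, Cal, Wes, Ava → queue [Dee, Ben, Vic, Cal, Wes, Ava]
Visit Dee; enqueue Uma, Nia, Rex → queue [Ben, Vic, Cal, Wes, Ava, Uma, Nia, Rex]
Visit Ben; enqueue Omar → queue [Vic, Cal, Wes, Ava, Uma, Nia, Rex, Omar]
Visit Vic; enqueue Gus → queue [Cal, Wes, Ava, Uma, Nia, Rex, Omar, Gus]
Visit Cal; enqueue Kai, Cyd, Jae → queue [Wes, Ava, Uma, Nia, Rex, Omar, Gus, Kai, Cyd, Jae]
Visit Wes → queue [Ava, Uma, Nia, Rex, Omar, Gus, Kai, Cyd, Jae]
Visit Ava → queue [Uma, Nia, Rex, Omar, Gus, Kai, Cyd, Jae]
Visit Uma → queue [Nia, Rex, Omar, Gus, Kai, Cyd, Jae]
Visit Nia; enqueue Sam → queue [Rex, Omar, Gus, Kai, Cyd, Jae, Sam]
Visit Rex; enqueue Tao → queue [Omar, Gus, Kai, Cyd, Jae, Sam, Tao]
Visit Omar → queue [Gus, Kai, Cyd, Jae, Sam, Tao]
Visit Gus → queue [Kai, Cyd, Jae, Sam, Tao]
Visit Kai → queue [Cyd, Jae, Sam, Tao]
Visit Cyd → queue [Jae, Sam, Tao]
Visit Jae → queue [Sam, Tao]
Visit Sam → queue [Tao]
Visit Tao → queue []

Pia, Dee, Ben, Vic, Cal, Wes, Ava, Uma, Nia, Rex, Omar, Gus, Kai, Cyd, Jae, Sam, Tao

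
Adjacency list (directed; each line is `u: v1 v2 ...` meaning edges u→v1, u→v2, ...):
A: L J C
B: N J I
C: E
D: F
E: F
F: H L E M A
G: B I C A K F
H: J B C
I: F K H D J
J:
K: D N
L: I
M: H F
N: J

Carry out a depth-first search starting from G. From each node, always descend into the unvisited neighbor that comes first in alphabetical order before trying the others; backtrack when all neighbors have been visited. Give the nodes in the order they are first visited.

G → A → C → E → F → H → B → I → D → J → K → N → L → M

Visit G
G → A
A → C
C → E
E → F
F → H
H → B
B → I
I → D
I → J
I → K
K → N
F → L
F → M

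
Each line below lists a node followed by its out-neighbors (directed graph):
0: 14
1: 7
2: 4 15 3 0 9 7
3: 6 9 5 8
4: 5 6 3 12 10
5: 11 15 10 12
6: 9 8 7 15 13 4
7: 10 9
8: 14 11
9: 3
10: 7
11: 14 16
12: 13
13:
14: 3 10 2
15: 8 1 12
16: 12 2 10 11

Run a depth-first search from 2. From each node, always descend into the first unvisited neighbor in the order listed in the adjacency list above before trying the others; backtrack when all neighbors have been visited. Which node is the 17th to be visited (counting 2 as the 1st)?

0

Visit 2
2 → 4
4 → 5
5 → 11
11 → 14
14 → 3
3 → 6
6 → 9
6 → 8
6 → 7
7 → 10
6 → 15
15 → 1
15 → 12
12 → 13
11 → 16
2 → 0

Visit order: 2, 4, 5, 11, 14, 3, 6, 9, 8, 7, 10, 15, 1, 12, 13, 16, 0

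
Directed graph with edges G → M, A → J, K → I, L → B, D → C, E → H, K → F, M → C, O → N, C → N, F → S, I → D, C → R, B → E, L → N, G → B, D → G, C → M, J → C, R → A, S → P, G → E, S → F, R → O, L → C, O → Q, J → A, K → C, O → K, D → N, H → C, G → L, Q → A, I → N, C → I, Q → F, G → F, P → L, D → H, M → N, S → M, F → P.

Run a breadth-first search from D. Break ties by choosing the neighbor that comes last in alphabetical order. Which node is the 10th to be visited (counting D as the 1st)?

Visit D; enqueue N, H, G, C → queue [N, H, G, C]
Visit N → queue [H, G, C]
Visit H → queue [G, C]
Visit G; enqueue M, L, F, E, B → queue [C, M, L, F, E, B]
Visit C; enqueue R, I → queue [M, L, F, E, B, R, I]
Visit M → queue [L, F, E, B, R, I]
Visit L → queue [F, E, B, R, I]
Visit F; enqueue S, P → queue [E, B, R, I, S, P]
Visit E → queue [B, R, I, S, P]
Visit B → queue [R, I, S, P]
Visit R; enqueue O, A → queue [I, S, P, O, A]
Visit I → queue [S, P, O, A]
Visit S → queue [P, O, A]
Visit P → queue [O, A]
Visit O; enqueue Q, K → queue [A, Q, K]
Visit A; enqueue J → queue [Q, K, J]
Visit Q → queue [K, J]
Visit K → queue [J]
Visit J → queue []

Visit order: D, N, H, G, C, M, L, F, E, B, R, I, S, P, O, A, Q, K, J

B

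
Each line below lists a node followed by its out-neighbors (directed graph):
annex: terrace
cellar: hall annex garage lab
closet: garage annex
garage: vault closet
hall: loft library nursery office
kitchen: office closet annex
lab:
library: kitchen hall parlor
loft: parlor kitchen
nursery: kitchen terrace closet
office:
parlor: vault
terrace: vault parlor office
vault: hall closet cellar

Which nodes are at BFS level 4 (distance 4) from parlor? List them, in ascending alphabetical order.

kitchen, terrace

Level 0: parlor
Level 1: vault
Level 2: cellar, closet, hall
Level 3: annex, garage, lab, library, loft, nursery, office
Level 4: kitchen, terrace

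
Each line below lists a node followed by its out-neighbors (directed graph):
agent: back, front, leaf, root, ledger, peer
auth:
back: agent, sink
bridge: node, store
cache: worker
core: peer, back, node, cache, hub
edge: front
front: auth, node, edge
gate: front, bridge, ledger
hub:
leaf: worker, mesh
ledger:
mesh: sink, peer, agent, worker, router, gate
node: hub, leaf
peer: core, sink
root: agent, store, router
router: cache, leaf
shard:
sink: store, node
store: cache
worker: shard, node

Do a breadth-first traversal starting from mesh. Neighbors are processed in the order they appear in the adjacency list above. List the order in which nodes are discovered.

Visit mesh; enqueue sink, peer, agent, worker, router, gate → queue [sink, peer, agent, worker, router, gate]
Visit sink; enqueue store, node → queue [peer, agent, worker, router, gate, store, node]
Visit peer; enqueue core → queue [agent, worker, router, gate, store, node, core]
Visit agent; enqueue back, front, leaf, root, ledger → queue [worker, router, gate, store, node, core, back, front, leaf, root, ledger]
Visit worker; enqueue shard → queue [router, gate, store, node, core, back, front, leaf, root, ledger, shard]
Visit router; enqueue cache → queue [gate, store, node, core, back, front, leaf, root, ledger, shard, cache]
Visit gate; enqueue bridge → queue [store, node, core, back, front, leaf, root, ledger, shard, cache, bridge]
Visit store → queue [node, core, back, front, leaf, root, ledger, shard, cache, bridge]
Visit node; enqueue hub → queue [core, back, front, leaf, root, ledger, shard, cache, bridge, hub]
Visit core → queue [back, front, leaf, root, ledger, shard, cache, bridge, hub]
Visit back → queue [front, leaf, root, ledger, shard, cache, bridge, hub]
Visit front; enqueue auth, edge → queue [leaf, root, ledger, shard, cache, bridge, hub, auth, edge]
Visit leaf → queue [root, ledger, shard, cache, bridge, hub, auth, edge]
Visit root → queue [ledger, shard, cache, bridge, hub, auth, edge]
Visit ledger → queue [shard, cache, bridge, hub, auth, edge]
Visit shard → queue [cache, bridge, hub, auth, edge]
Visit cache → queue [bridge, hub, auth, edge]
Visit bridge → queue [hub, auth, edge]
Visit hub → queue [auth, edge]
Visit auth → queue [edge]
Visit edge → queue []

mesh -> sink -> peer -> agent -> worker -> router -> gate -> store -> node -> core -> back -> front -> leaf -> root -> ledger -> shard -> cache -> bridge -> hub -> auth -> edge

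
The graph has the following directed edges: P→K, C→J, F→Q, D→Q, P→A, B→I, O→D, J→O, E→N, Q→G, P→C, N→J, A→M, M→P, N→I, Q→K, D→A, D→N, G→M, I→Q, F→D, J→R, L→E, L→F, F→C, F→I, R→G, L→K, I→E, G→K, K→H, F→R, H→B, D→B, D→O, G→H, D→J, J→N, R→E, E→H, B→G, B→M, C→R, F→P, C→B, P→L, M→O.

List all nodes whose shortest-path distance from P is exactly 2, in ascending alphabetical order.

B, E, F, H, J, M, R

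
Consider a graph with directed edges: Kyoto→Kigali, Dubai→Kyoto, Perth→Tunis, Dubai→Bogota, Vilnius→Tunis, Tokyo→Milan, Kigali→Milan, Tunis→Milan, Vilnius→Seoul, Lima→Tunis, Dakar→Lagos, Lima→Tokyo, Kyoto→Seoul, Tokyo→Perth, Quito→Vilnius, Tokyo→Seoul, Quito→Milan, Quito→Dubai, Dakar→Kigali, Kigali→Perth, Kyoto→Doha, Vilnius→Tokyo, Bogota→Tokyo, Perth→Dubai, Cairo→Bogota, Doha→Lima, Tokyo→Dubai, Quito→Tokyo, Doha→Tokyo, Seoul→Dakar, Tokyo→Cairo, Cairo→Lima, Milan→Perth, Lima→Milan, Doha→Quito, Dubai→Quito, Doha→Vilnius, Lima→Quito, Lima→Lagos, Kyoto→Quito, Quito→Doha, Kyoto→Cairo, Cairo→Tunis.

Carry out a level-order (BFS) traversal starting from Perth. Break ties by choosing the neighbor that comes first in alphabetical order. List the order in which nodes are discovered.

Visit Perth; enqueue Dubai, Tunis → queue [Dubai, Tunis]
Visit Dubai; enqueue Bogota, Kyoto, Quito → queue [Tunis, Bogota, Kyoto, Quito]
Visit Tunis; enqueue Milan → queue [Bogota, Kyoto, Quito, Milan]
Visit Bogota; enqueue Tokyo → queue [Kyoto, Quito, Milan, Tokyo]
Visit Kyoto; enqueue Cairo, Doha, Kigali, Seoul → queue [Quito, Milan, Tokyo, Cairo, Doha, Kigali, Seoul]
Visit Quito; enqueue Vilnius → queue [Milan, Tokyo, Cairo, Doha, Kigali, Seoul, Vilnius]
Visit Milan → queue [Tokyo, Cairo, Doha, Kigali, Seoul, Vilnius]
Visit Tokyo → queue [Cairo, Doha, Kigali, Seoul, Vilnius]
Visit Cairo; enqueue Lima → queue [Doha, Kigali, Seoul, Vilnius, Lima]
Visit Doha → queue [Kigali, Seoul, Vilnius, Lima]
Visit Kigali → queue [Seoul, Vilnius, Lima]
Visit Seoul; enqueue Dakar → queue [Vilnius, Lima, Dakar]
Visit Vilnius → queue [Lima, Dakar]
Visit Lima; enqueue Lagos → queue [Dakar, Lagos]
Visit Dakar → queue [Lagos]
Visit Lagos → queue []

Perth → Dubai → Tunis → Bogota → Kyoto → Quito → Milan → Tokyo → Cairo → Doha → Kigali → Seoul → Vilnius → Lima → Dakar → Lagos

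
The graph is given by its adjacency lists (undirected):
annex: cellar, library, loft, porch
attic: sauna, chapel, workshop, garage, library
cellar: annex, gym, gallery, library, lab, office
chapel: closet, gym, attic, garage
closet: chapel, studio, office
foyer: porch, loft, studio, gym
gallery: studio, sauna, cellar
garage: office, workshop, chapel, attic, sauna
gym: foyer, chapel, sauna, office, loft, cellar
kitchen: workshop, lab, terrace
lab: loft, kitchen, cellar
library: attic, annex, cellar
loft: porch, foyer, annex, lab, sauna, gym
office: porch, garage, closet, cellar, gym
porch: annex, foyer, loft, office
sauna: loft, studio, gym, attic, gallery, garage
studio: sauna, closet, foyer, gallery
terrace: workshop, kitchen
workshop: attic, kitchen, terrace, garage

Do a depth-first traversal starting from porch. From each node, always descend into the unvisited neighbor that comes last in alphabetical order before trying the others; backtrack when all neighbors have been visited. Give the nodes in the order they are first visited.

porch -> office -> gym -> sauna -> studio -> gallery -> cellar -> library -> attic -> workshop -> terrace -> kitchen -> lab -> loft -> foyer -> annex -> garage -> chapel -> closet

Visit porch
porch → office
office → gym
gym → sauna
sauna → studio
studio → gallery
gallery → cellar
cellar → library
library → attic
attic → workshop
workshop → terrace
terrace → kitchen
kitchen → lab
lab → loft
loft → foyer
loft → annex
workshop → garage
garage → chapel
chapel → closet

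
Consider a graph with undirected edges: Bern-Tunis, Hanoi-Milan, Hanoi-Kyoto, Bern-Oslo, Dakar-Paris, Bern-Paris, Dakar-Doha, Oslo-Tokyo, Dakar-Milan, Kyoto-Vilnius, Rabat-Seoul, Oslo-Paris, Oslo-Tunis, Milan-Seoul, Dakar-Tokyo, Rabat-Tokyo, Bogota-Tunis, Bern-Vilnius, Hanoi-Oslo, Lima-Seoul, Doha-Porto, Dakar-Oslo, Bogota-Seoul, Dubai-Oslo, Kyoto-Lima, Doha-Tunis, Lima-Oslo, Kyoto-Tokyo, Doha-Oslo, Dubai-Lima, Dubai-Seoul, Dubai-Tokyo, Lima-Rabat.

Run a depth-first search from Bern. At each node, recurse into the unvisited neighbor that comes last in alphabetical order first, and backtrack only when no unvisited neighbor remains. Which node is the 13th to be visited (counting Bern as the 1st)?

Dakar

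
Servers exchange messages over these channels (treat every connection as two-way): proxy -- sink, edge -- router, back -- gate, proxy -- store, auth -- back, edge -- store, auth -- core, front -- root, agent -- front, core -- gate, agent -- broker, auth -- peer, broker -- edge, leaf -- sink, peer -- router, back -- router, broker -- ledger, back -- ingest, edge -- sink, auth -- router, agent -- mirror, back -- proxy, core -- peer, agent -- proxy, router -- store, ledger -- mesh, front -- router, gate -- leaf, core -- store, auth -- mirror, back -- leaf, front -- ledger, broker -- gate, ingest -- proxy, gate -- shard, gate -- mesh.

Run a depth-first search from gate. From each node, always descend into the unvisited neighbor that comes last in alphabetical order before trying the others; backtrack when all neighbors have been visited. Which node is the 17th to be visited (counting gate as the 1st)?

agent

Visit gate
gate → shard
gate → mesh
mesh → ledger
ledger → front
front → router
router → store
store → proxy
proxy → sink
sink → leaf
leaf → back
back → ingest
back → auth
auth → peer
peer → core
auth → mirror
mirror → agent
agent → broker
broker → edge
front → root

Visit order: gate, shard, mesh, ledger, front, router, store, proxy, sink, leaf, back, ingest, auth, peer, core, mirror, agent, broker, edge, root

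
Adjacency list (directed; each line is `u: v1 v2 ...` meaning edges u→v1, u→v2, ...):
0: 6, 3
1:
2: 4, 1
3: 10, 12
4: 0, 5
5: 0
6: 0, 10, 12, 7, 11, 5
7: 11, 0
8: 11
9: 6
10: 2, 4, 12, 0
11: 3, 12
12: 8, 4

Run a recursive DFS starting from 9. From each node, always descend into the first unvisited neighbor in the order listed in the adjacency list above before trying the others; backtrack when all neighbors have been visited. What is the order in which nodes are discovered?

9, 6, 0, 3, 10, 2, 4, 5, 1, 12, 8, 11, 7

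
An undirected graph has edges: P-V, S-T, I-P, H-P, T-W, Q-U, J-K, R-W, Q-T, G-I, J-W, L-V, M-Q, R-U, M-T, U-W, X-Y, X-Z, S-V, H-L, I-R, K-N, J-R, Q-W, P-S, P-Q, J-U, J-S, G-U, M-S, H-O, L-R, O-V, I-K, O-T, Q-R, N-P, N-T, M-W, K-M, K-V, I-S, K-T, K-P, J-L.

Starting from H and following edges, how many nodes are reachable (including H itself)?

17

BFS from H visits: H, P, O, L, V, S, Q, N, K, I, T, R, J, M, W, U, G
Reachable nodes: 17 of 20 total.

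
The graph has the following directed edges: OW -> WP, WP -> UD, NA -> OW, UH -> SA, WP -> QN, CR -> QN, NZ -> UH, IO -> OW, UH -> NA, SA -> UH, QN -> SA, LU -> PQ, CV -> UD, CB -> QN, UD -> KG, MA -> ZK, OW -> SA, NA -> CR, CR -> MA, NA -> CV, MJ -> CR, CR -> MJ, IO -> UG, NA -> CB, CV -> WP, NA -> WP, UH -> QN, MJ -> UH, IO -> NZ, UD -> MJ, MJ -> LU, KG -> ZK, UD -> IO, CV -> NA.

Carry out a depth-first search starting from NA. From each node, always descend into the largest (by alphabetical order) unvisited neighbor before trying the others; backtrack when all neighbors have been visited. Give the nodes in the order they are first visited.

Visit NA
NA → WP
WP → UD
UD → MJ
MJ → UH
UH → SA
UH → QN
MJ → LU
LU → PQ
MJ → CR
CR → MA
MA → ZK
UD → KG
UD → IO
IO → UG
IO → OW
IO → NZ
NA → CV
NA → CB

NA → WP → UD → MJ → UH → SA → QN → LU → PQ → CR → MA → ZK → KG → IO → UG → OW → NZ → CV → CB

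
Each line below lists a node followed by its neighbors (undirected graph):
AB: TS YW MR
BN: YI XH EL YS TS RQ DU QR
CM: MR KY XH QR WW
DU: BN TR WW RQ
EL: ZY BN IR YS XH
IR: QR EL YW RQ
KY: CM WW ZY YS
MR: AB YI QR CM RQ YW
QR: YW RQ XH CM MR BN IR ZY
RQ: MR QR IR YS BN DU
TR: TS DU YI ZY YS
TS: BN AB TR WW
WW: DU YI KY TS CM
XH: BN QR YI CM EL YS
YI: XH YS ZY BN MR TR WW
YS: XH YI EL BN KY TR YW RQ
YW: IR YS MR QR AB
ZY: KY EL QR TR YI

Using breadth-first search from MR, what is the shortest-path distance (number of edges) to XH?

Level 0: MR
Level 1: AB, CM, QR, RQ, YI, YW
Level 2: BN, DU, IR, KY, TR, TS, WW, XH, YS, ZY
Level 3: EL
XH first appears at level 2.

2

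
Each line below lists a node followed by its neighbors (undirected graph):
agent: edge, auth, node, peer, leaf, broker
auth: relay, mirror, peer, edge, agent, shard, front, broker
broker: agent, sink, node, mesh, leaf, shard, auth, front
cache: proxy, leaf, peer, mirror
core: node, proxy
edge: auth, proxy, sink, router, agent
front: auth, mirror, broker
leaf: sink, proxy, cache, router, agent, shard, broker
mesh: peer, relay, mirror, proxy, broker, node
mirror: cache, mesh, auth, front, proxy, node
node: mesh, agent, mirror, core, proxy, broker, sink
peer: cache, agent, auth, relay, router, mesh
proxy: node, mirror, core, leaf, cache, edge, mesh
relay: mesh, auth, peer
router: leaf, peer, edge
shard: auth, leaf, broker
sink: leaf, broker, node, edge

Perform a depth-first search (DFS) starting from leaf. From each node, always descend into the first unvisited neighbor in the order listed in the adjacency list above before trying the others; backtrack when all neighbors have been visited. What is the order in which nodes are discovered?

leaf, sink, broker, agent, edge, auth, relay, mesh, peer, cache, proxy, node, mirror, front, core, router, shard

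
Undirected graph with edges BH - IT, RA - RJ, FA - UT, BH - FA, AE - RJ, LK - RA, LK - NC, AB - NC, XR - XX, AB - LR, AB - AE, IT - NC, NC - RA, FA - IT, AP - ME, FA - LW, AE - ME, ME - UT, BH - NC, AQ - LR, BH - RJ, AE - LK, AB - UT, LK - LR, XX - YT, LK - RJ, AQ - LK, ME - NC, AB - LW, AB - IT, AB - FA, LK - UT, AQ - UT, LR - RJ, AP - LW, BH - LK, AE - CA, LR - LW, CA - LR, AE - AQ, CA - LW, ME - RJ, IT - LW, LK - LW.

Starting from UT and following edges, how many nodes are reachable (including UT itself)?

BFS from UT visits: UT, AB, AQ, FA, LK, ME, AE, IT, LR, LW, NC, BH, RA, RJ, AP, CA
Reachable nodes: 16 of 19 total.

16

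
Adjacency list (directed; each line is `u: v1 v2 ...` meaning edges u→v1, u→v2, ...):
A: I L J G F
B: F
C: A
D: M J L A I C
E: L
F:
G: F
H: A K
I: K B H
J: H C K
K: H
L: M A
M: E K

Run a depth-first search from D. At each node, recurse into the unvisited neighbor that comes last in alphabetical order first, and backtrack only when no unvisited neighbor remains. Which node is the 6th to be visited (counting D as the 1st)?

Visit D
D → M
M → K
K → H
H → A
A → L
A → J
J → C
A → I
I → B
B → F
A → G
M → E

Visit order: D, M, K, H, A, L, J, C, I, B, F, G, E

L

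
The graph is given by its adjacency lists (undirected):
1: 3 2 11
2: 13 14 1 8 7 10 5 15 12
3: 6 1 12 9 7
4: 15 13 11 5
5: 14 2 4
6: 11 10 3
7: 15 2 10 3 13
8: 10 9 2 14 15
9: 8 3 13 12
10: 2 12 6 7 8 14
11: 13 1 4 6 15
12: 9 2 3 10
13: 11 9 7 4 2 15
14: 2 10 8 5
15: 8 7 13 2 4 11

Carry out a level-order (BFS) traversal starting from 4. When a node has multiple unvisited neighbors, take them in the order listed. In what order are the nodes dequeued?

4 -> 15 -> 13 -> 11 -> 5 -> 8 -> 7 -> 2 -> 9 -> 1 -> 6 -> 14 -> 10 -> 3 -> 12

Visit 4; enqueue 15, 13, 11, 5 → queue [15, 13, 11, 5]
Visit 15; enqueue 8, 7, 2 → queue [13, 11, 5, 8, 7, 2]
Visit 13; enqueue 9 → queue [11, 5, 8, 7, 2, 9]
Visit 11; enqueue 1, 6 → queue [5, 8, 7, 2, 9, 1, 6]
Visit 5; enqueue 14 → queue [8, 7, 2, 9, 1, 6, 14]
Visit 8; enqueue 10 → queue [7, 2, 9, 1, 6, 14, 10]
Visit 7; enqueue 3 → queue [2, 9, 1, 6, 14, 10, 3]
Visit 2; enqueue 12 → queue [9, 1, 6, 14, 10, 3, 12]
Visit 9 → queue [1, 6, 14, 10, 3, 12]
Visit 1 → queue [6, 14, 10, 3, 12]
Visit 6 → queue [14, 10, 3, 12]
Visit 14 → queue [10, 3, 12]
Visit 10 → queue [3, 12]
Visit 3 → queue [12]
Visit 12 → queue []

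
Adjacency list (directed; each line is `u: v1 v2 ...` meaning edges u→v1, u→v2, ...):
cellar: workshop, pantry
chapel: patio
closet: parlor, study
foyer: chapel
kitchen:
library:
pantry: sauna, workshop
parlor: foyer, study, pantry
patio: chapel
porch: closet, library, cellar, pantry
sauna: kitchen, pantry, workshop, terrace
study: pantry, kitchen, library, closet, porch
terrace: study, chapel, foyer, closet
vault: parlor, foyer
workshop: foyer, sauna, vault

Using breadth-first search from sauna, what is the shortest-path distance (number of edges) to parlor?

3

Level 0: sauna
Level 1: kitchen, pantry, terrace, workshop
Level 2: chapel, closet, foyer, study, vault
Level 3: library, parlor, patio, porch
Level 4: cellar
parlor first appears at level 3.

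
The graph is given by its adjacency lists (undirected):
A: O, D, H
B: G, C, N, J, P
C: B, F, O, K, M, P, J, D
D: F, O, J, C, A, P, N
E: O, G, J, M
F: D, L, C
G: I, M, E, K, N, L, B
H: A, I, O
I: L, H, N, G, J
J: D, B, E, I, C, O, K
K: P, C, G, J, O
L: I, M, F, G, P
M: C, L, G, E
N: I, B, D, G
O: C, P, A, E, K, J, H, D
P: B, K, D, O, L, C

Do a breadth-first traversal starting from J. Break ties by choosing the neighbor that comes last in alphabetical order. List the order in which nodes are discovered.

J, O, K, I, E, D, C, B, P, H, A, G, N, L, M, F

Visit J; enqueue O, K, I, E, D, C, B → queue [O, K, I, E, D, C, B]
Visit O; enqueue P, H, A → queue [K, I, E, D, C, B, P, H, A]
Visit K; enqueue G → queue [I, E, D, C, B, P, H, A, G]
Visit I; enqueue N, L → queue [E, D, C, B, P, H, A, G, N, L]
Visit E; enqueue M → queue [D, C, B, P, H, A, G, N, L, M]
Visit D; enqueue F → queue [C, B, P, H, A, G, N, L, M, F]
Visit C → queue [B, P, H, A, G, N, L, M, F]
Visit B → queue [P, H, A, G, N, L, M, F]
Visit P → queue [H, A, G, N, L, M, F]
Visit H → queue [A, G, N, L, M, F]
Visit A → queue [G, N, L, M, F]
Visit G → queue [N, L, M, F]
Visit N → queue [L, M, F]
Visit L → queue [M, F]
Visit M → queue [F]
Visit F → queue []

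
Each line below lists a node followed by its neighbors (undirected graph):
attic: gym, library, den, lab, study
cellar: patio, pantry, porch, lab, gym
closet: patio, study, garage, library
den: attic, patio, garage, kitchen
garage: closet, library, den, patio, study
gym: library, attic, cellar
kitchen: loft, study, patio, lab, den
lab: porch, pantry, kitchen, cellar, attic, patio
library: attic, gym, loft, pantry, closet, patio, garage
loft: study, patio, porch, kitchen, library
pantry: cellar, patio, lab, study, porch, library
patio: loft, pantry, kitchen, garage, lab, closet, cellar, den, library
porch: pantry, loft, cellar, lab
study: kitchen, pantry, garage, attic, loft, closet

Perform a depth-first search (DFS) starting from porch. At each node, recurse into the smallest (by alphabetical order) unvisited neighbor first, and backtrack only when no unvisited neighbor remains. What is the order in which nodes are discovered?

porch, cellar, gym, attic, den, garage, closet, library, loft, kitchen, lab, pantry, patio, study

Visit porch
porch → cellar
cellar → gym
gym → attic
attic → den
den → garage
garage → closet
closet → library
library → loft
loft → kitchen
kitchen → lab
lab → pantry
pantry → patio
pantry → study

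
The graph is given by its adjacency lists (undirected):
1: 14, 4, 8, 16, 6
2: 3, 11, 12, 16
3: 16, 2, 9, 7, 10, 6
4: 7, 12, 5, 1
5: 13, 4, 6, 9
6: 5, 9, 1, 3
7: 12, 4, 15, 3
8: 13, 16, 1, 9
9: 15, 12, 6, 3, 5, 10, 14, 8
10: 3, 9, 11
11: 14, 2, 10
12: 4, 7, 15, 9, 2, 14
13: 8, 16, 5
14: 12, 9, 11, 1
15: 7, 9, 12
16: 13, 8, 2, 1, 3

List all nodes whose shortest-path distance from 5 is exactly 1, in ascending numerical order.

4, 6, 9, 13

Level 0: 5
Level 1: 4, 6, 9, 13
Level 2: 1, 3, 7, 8, 10, 12, 14, 15, 16
Level 3: 2, 11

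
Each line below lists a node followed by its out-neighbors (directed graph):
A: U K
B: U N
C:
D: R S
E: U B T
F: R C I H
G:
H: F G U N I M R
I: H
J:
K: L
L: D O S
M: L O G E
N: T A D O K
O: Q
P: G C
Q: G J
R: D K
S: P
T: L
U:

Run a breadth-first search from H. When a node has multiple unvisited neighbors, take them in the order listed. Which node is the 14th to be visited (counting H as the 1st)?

K

Visit H; enqueue F, G, U, N, I, M, R → queue [F, G, U, N, I, M, R]
Visit F; enqueue C → queue [G, U, N, I, M, R, C]
Visit G → queue [U, N, I, M, R, C]
Visit U → queue [N, I, M, R, C]
Visit N; enqueue T, A, D, O, K → queue [I, M, R, C, T, A, D, O, K]
Visit I → queue [M, R, C, T, A, D, O, K]
Visit M; enqueue L, E → queue [R, C, T, A, D, O, K, L, E]
Visit R → queue [C, T, A, D, O, K, L, E]
Visit C → queue [T, A, D, O, K, L, E]
Visit T → queue [A, D, O, K, L, E]
Visit A → queue [D, O, K, L, E]
Visit D; enqueue S → queue [O, K, L, E, S]
Visit O; enqueue Q → queue [K, L, E, S, Q]
Visit K → queue [L, E, S, Q]
Visit L → queue [E, S, Q]
Visit E; enqueue B → queue [S, Q, B]
Visit S; enqueue P → queue [Q, B, P]
Visit Q; enqueue J → queue [B, P, J]
Visit B → queue [P, J]
Visit P → queue [J]
Visit J → queue []

Visit order: H, F, G, U, N, I, M, R, C, T, A, D, O, K, L, E, S, Q, B, P, J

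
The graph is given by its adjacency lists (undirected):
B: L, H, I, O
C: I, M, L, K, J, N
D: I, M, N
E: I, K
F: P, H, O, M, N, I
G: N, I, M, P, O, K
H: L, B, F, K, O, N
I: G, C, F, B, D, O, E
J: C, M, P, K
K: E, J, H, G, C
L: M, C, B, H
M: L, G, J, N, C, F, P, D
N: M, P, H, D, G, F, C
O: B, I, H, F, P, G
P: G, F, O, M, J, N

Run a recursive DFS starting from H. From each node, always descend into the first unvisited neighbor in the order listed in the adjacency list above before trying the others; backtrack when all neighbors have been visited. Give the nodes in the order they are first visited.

H, L, M, G, N, P, F, O, B, I, C, K, E, J, D

Visit H
H → L
L → M
M → G
G → N
N → P
P → F
F → O
O → B
B → I
I → C
C → K
K → E
K → J
I → D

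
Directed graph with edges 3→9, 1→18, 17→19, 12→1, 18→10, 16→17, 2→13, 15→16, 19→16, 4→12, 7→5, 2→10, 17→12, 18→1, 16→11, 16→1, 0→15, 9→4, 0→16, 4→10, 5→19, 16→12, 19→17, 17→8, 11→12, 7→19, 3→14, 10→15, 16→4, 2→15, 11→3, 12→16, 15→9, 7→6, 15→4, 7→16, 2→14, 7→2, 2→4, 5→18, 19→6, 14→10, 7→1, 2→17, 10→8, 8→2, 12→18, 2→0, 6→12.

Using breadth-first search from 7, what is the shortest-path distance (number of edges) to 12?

Level 0: 7
Level 1: 1, 2, 5, 6, 16, 19
Level 2: 0, 4, 10, 11, 12, 13, 14, 15, 17, 18
Level 3: 3, 8, 9
12 first appears at level 2.

2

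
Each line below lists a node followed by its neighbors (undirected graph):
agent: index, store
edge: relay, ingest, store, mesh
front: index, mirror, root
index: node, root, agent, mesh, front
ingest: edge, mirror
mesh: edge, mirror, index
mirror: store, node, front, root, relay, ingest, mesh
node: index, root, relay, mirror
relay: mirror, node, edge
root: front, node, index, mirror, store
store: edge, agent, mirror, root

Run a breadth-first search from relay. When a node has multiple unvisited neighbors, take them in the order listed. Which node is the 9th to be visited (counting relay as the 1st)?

mesh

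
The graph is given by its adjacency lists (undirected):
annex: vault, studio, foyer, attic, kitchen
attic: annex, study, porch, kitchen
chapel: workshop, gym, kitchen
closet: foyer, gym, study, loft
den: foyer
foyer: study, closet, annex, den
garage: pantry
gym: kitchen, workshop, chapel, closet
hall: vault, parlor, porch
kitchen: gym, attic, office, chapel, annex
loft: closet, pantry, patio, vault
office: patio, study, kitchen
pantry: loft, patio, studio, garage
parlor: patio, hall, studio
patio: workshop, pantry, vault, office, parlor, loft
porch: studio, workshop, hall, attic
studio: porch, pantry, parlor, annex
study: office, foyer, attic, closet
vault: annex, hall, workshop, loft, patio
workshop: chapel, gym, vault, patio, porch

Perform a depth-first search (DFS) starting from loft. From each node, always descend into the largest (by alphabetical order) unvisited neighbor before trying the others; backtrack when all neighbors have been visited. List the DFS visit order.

loft, vault, workshop, porch, studio, parlor, patio, pantry, garage, office, study, foyer, den, closet, gym, kitchen, chapel, attic, annex, hall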